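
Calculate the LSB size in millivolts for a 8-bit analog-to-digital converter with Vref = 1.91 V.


The resolution (LSB) of an ADC is Vref / 2^n.
LSB = 1.91 / 2^8
LSB = 1.91 / 256
LSB = 0.00746094 V = 7.4609375 mV

7.4609375 mV


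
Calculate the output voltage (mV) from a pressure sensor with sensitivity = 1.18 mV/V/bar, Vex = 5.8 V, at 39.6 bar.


Output = sensitivity * Vex * P.
Vout = 1.18 * 5.8 * 39.6
Vout = 6.844 * 39.6
Vout = 271.02 mV

271.02 mV


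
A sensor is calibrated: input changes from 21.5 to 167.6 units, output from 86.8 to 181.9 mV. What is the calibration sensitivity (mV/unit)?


Sensitivity = (y2 - y1) / (x2 - x1).
S = (181.9 - 86.8) / (167.6 - 21.5)
S = 95.1 / 146.1
S = 0.6509 mV/unit

0.6509 mV/unit


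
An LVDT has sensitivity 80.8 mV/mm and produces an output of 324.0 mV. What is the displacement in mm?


Displacement = Vout / sensitivity.
d = 324.0 / 80.8
d = 4.01 mm

4.01 mm


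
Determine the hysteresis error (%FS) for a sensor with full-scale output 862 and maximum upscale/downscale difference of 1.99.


Hysteresis = (max difference / full scale) * 100%.
H = (1.99 / 862) * 100
H = 0.231 %FS

0.231 %FS


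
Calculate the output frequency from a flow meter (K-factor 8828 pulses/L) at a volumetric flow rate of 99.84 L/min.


Frequency = K * Q / 60 (converting L/min to L/s).
f = 8828 * 99.84 / 60
f = 881387.52 / 60
f = 14689.79 Hz

14689.79 Hz


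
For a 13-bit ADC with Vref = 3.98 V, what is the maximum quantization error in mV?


The maximum quantization error is +/- LSB/2.
LSB = Vref / 2^n = 3.98 / 8192 = 0.00048584 V
Max error = LSB / 2 = 0.00048584 / 2 = 0.00024292 V
Max error = 0.2429 mV

0.2429 mV


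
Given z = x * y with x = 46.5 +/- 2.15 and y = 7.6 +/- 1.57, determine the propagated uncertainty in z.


For a product z = x*y, the relative uncertainty is:
uz/z = sqrt((ux/x)^2 + (uy/y)^2)
Relative uncertainties: ux/x = 2.15/46.5 = 0.046237
uy/y = 1.57/7.6 = 0.206579
z = 46.5 * 7.6 = 353.4
uz = 353.4 * sqrt(0.046237^2 + 0.206579^2) = 74.811

74.811


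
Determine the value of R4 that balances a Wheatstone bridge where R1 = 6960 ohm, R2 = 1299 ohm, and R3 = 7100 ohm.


At balance: R1*R4 = R2*R3, so R4 = R2*R3/R1.
R4 = 1299 * 7100 / 6960
R4 = 9222900 / 6960
R4 = 1325.13 ohm

1325.13 ohm


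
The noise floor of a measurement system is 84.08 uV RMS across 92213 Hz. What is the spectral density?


Noise spectral density = Vrms / sqrt(BW).
NSD = 84.08 / sqrt(92213)
NSD = 84.08 / 303.6659
NSD = 0.2769 uV/sqrt(Hz)

0.2769 uV/sqrt(Hz)


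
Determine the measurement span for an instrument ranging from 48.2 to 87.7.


Span = upper range - lower range.
Span = 87.7 - (48.2)
Span = 39.5

39.5


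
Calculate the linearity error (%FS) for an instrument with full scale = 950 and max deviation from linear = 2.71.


Linearity error = (max deviation / full scale) * 100%.
Linearity = (2.71 / 950) * 100
Linearity = 0.285 %FS

0.285 %FS


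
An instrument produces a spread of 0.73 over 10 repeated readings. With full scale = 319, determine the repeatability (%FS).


Repeatability = (spread / full scale) * 100%.
R = (0.73 / 319) * 100
R = 0.229 %FS

0.229 %FS


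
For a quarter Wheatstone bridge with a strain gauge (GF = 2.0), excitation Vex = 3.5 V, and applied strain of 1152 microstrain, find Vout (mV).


Quarter bridge output: Vout = (GF * epsilon * Vex) / 4.
Vout = (2.0 * 1152e-6 * 3.5) / 4
Vout = 0.008064 / 4 V
Vout = 0.002016 V = 2.016 mV

2.016 mV


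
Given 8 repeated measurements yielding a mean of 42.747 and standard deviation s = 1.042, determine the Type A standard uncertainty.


The standard uncertainty for Type A evaluation is u = s / sqrt(n).
u = 1.042 / sqrt(8)
u = 1.042 / 2.8284
u = 0.3684

0.3684


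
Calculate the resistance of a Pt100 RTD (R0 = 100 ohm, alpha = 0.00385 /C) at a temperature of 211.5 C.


The RTD equation: Rt = R0 * (1 + alpha * T).
Rt = 100 * (1 + 0.00385 * 211.5)
Rt = 100 * (1 + 0.814275)
Rt = 100 * 1.814275
Rt = 181.427 ohm

181.427 ohm


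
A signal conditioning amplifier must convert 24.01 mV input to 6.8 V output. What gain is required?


Gain = Vout / Vin (converting to same units).
G = 6.8 V / 24.01 mV
G = 6800.0 mV / 24.01 mV
G = 283.22

283.22


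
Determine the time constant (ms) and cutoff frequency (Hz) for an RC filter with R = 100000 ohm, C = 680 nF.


Time constant: tau = R * C.
tau = 100000 * 6.80e-07 = 0.068 s
tau = 68.0 ms
Cutoff frequency: fc = 1 / (2*pi*R*C).
fc = 1 / (2*pi*0.068) = 2.34 Hz

tau = 68.0 ms, fc = 2.34 Hz


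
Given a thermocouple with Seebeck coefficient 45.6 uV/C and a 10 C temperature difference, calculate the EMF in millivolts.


The thermocouple output V = sensitivity * dT.
V = 45.6 uV/C * 10 C
V = 456.0 uV
V = 0.456 mV

0.456 mV


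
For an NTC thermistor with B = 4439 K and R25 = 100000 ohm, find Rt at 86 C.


NTC thermistor equation: Rt = R25 * exp(B * (1/T - 1/T25)).
T in Kelvin: 359.15 K, T25 = 298.15 K
1/T - 1/T25 = 1/359.15 - 1/298.15 = -0.00056966
B * (1/T - 1/T25) = 4439 * -0.00056966 = -2.5287
Rt = 100000 * exp(-2.5287) = 7975.9 ohm

7975.9 ohm


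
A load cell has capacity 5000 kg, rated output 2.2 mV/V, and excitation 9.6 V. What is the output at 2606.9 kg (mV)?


Vout = rated_output * Vex * (load / capacity).
Vout = 2.2 * 9.6 * (2606.9 / 5000)
Vout = 2.2 * 9.6 * 0.52138
Vout = 11.012 mV

11.012 mV


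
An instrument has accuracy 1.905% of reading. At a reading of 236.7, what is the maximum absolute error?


Absolute error = (accuracy% / 100) * reading.
Error = (1.905 / 100) * 236.7
Error = 0.01905 * 236.7
Error = 4.5091

4.5091


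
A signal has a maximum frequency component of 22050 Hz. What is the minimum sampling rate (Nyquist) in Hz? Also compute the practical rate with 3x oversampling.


By Nyquist theorem, fs_min = 2 * fmax.
fs_min = 2 * 22050 = 44100 Hz
Practical rate = 3 * fs_min = 3 * 44100 = 132300 Hz

fs_min = 44100 Hz, fs_practical = 132300 Hz


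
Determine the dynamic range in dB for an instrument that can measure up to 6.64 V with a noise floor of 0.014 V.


Dynamic range = 20 * log10(Vmax / Vnoise).
DR = 20 * log10(6.64 / 0.014)
DR = 20 * log10(474.29)
DR = 53.52 dB

53.52 dB


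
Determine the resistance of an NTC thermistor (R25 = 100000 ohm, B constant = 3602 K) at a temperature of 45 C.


NTC thermistor equation: Rt = R25 * exp(B * (1/T - 1/T25)).
T in Kelvin: 318.15 K, T25 = 298.15 K
1/T - 1/T25 = 1/318.15 - 1/298.15 = -0.00021084
B * (1/T - 1/T25) = 3602 * -0.00021084 = -0.7595
Rt = 100000 * exp(-0.7595) = 46791.7 ohm

46791.7 ohm


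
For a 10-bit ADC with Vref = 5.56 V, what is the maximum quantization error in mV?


The maximum quantization error is +/- LSB/2.
LSB = Vref / 2^n = 5.56 / 1024 = 0.00542969 V
Max error = LSB / 2 = 0.00542969 / 2 = 0.00271484 V
Max error = 2.7148 mV

2.7148 mV


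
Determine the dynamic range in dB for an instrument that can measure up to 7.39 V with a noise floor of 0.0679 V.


Dynamic range = 20 * log10(Vmax / Vnoise).
DR = 20 * log10(7.39 / 0.0679)
DR = 20 * log10(108.84)
DR = 40.74 dB

40.74 dB


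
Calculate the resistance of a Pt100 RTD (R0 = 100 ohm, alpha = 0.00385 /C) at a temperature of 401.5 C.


The RTD equation: Rt = R0 * (1 + alpha * T).
Rt = 100 * (1 + 0.00385 * 401.5)
Rt = 100 * (1 + 1.545775)
Rt = 100 * 2.545775
Rt = 254.577 ohm

254.577 ohm


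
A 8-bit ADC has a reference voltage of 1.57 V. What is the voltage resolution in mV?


The resolution (LSB) of an ADC is Vref / 2^n.
LSB = 1.57 / 2^8
LSB = 1.57 / 256
LSB = 0.00613281 V = 6.1328125 mV

6.1328125 mV


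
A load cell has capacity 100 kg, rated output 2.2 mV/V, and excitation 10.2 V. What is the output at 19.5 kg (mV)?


Vout = rated_output * Vex * (load / capacity).
Vout = 2.2 * 10.2 * (19.5 / 100)
Vout = 2.2 * 10.2 * 0.195
Vout = 4.376 mV

4.376 mV


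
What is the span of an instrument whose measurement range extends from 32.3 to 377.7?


Span = upper range - lower range.
Span = 377.7 - (32.3)
Span = 345.4

345.4


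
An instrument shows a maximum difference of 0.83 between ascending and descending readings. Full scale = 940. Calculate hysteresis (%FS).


Hysteresis = (max difference / full scale) * 100%.
H = (0.83 / 940) * 100
H = 0.088 %FS

0.088 %FS


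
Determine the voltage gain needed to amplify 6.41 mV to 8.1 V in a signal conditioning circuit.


Gain = Vout / Vin (converting to same units).
G = 8.1 V / 6.41 mV
G = 8100.0 mV / 6.41 mV
G = 1263.65

1263.65


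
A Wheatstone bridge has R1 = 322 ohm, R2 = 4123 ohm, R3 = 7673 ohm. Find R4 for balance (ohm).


At balance: R1*R4 = R2*R3, so R4 = R2*R3/R1.
R4 = 4123 * 7673 / 322
R4 = 31635779 / 322
R4 = 98247.76 ohm

98247.76 ohm


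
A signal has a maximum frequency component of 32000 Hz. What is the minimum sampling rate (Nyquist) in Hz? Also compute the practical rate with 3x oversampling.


By Nyquist theorem, fs_min = 2 * fmax.
fs_min = 2 * 32000 = 64000 Hz
Practical rate = 3 * fs_min = 3 * 64000 = 192000 Hz

fs_min = 64000 Hz, fs_practical = 192000 Hz


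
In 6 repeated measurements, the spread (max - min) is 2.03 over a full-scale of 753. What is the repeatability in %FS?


Repeatability = (spread / full scale) * 100%.
R = (2.03 / 753) * 100
R = 0.27 %FS

0.27 %FS


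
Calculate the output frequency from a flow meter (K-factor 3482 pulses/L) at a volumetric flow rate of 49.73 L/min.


Frequency = K * Q / 60 (converting L/min to L/s).
f = 3482 * 49.73 / 60
f = 173159.86 / 60
f = 2886.0 Hz

2886.0 Hz


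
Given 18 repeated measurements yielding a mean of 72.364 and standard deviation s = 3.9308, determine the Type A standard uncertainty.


The standard uncertainty for Type A evaluation is u = s / sqrt(n).
u = 3.9308 / sqrt(18)
u = 3.9308 / 4.2426
u = 0.9265

0.9265


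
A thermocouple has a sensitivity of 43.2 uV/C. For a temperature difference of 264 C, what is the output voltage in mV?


The thermocouple output V = sensitivity * dT.
V = 43.2 uV/C * 264 C
V = 11404.8 uV
V = 11.405 mV

11.405 mV


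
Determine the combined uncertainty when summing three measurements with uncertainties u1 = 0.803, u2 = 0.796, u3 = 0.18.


For a sum of independent quantities, uc = sqrt(u1^2 + u2^2 + u3^2).
uc = sqrt(0.803^2 + 0.796^2 + 0.18^2)
uc = sqrt(0.644809 + 0.633616 + 0.0324)
uc = 1.1449

1.1449


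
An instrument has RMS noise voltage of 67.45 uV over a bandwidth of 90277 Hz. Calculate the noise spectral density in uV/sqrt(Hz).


Noise spectral density = Vrms / sqrt(BW).
NSD = 67.45 / sqrt(90277)
NSD = 67.45 / 300.4613
NSD = 0.2245 uV/sqrt(Hz)

0.2245 uV/sqrt(Hz)


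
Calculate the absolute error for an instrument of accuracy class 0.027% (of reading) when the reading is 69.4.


Absolute error = (accuracy% / 100) * reading.
Error = (0.027 / 100) * 69.4
Error = 0.00027 * 69.4
Error = 0.0187

0.0187


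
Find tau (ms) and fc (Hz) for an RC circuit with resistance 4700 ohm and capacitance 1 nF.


Time constant: tau = R * C.
tau = 4700 * 1.00e-09 = 4.7e-06 s
tau = 0.0047 ms
Cutoff frequency: fc = 1 / (2*pi*R*C).
fc = 1 / (2*pi*4.7e-06) = 33862.75 Hz

tau = 0.0047 ms, fc = 33862.75 Hz


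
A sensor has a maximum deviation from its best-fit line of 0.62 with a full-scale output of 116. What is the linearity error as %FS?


Linearity error = (max deviation / full scale) * 100%.
Linearity = (0.62 / 116) * 100
Linearity = 0.534 %FS

0.534 %FS


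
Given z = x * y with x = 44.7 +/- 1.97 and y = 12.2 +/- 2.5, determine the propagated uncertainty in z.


For a product z = x*y, the relative uncertainty is:
uz/z = sqrt((ux/x)^2 + (uy/y)^2)
Relative uncertainties: ux/x = 1.97/44.7 = 0.044072
uy/y = 2.5/12.2 = 0.204918
z = 44.7 * 12.2 = 545.3
uz = 545.3 * sqrt(0.044072^2 + 0.204918^2) = 114.305

114.305


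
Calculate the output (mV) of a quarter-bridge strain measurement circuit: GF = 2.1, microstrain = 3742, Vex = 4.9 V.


Quarter bridge output: Vout = (GF * epsilon * Vex) / 4.
Vout = (2.1 * 3742e-6 * 4.9) / 4
Vout = 0.03850518 / 4 V
Vout = 0.0096263 V = 9.6263 mV

9.6263 mV


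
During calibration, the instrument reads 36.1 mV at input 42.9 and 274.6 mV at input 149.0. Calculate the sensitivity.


Sensitivity = (y2 - y1) / (x2 - x1).
S = (274.6 - 36.1) / (149.0 - 42.9)
S = 238.5 / 106.1
S = 2.2479 mV/unit

2.2479 mV/unit


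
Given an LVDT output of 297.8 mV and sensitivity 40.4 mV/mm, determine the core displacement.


Displacement = Vout / sensitivity.
d = 297.8 / 40.4
d = 7.371 mm

7.371 mm


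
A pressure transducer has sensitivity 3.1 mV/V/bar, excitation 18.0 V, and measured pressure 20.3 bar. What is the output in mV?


Output = sensitivity * Vex * P.
Vout = 3.1 * 18.0 * 20.3
Vout = 55.8 * 20.3
Vout = 1132.74 mV

1132.74 mV


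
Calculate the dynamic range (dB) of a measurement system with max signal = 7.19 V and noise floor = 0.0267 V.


Dynamic range = 20 * log10(Vmax / Vnoise).
DR = 20 * log10(7.19 / 0.0267)
DR = 20 * log10(269.29)
DR = 48.6 dB

48.6 dB


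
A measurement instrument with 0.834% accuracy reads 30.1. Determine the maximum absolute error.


Absolute error = (accuracy% / 100) * reading.
Error = (0.834 / 100) * 30.1
Error = 0.00834 * 30.1
Error = 0.251

0.251


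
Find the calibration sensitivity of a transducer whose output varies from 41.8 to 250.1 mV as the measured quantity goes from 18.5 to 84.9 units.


Sensitivity = (y2 - y1) / (x2 - x1).
S = (250.1 - 41.8) / (84.9 - 18.5)
S = 208.3 / 66.4
S = 3.137 mV/unit

3.137 mV/unit


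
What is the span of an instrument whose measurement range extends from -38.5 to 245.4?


Span = upper range - lower range.
Span = 245.4 - (-38.5)
Span = 283.9

283.9


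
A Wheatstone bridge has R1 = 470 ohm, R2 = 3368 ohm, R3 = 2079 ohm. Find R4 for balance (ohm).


At balance: R1*R4 = R2*R3, so R4 = R2*R3/R1.
R4 = 3368 * 2079 / 470
R4 = 7002072 / 470
R4 = 14898.03 ohm

14898.03 ohm


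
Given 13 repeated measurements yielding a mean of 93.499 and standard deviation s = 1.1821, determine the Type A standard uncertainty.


The standard uncertainty for Type A evaluation is u = s / sqrt(n).
u = 1.1821 / sqrt(13)
u = 1.1821 / 3.6056
u = 0.3279

0.3279


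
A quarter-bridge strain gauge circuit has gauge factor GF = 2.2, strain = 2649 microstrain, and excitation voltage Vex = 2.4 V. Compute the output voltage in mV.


Quarter bridge output: Vout = (GF * epsilon * Vex) / 4.
Vout = (2.2 * 2649e-6 * 2.4) / 4
Vout = 0.01398672 / 4 V
Vout = 0.00349668 V = 3.4967 mV

3.4967 mV


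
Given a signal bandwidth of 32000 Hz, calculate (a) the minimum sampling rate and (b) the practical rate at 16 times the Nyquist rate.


By Nyquist theorem, fs_min = 2 * fmax.
fs_min = 2 * 32000 = 64000 Hz
Practical rate = 16 * fs_min = 16 * 64000 = 1024000 Hz

fs_min = 64000 Hz, fs_practical = 1024000 Hz


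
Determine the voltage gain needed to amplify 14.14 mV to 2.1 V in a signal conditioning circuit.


Gain = Vout / Vin (converting to same units).
G = 2.1 V / 14.14 mV
G = 2100.0 mV / 14.14 mV
G = 148.51

148.51


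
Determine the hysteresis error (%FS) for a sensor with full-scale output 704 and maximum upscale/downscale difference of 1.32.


Hysteresis = (max difference / full scale) * 100%.
H = (1.32 / 704) * 100
H = 0.188 %FS

0.188 %FS


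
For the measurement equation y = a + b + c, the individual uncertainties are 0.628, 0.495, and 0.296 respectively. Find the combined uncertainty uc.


For a sum of independent quantities, uc = sqrt(u1^2 + u2^2 + u3^2).
uc = sqrt(0.628^2 + 0.495^2 + 0.296^2)
uc = sqrt(0.394384 + 0.245025 + 0.087616)
uc = 0.8527

0.8527


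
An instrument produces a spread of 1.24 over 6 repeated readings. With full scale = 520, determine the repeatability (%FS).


Repeatability = (spread / full scale) * 100%.
R = (1.24 / 520) * 100
R = 0.238 %FS

0.238 %FS


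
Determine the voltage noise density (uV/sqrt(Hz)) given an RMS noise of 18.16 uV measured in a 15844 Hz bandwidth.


Noise spectral density = Vrms / sqrt(BW).
NSD = 18.16 / sqrt(15844)
NSD = 18.16 / 125.873
NSD = 0.1443 uV/sqrt(Hz)

0.1443 uV/sqrt(Hz)


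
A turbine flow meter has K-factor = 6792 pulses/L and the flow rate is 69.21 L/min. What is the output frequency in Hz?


Frequency = K * Q / 60 (converting L/min to L/s).
f = 6792 * 69.21 / 60
f = 470074.32 / 60
f = 7834.57 Hz

7834.57 Hz


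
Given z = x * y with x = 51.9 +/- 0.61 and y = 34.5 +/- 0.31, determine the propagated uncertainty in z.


For a product z = x*y, the relative uncertainty is:
uz/z = sqrt((ux/x)^2 + (uy/y)^2)
Relative uncertainties: ux/x = 0.61/51.9 = 0.011753
uy/y = 0.31/34.5 = 0.008986
z = 51.9 * 34.5 = 1790.5
uz = 1790.5 * sqrt(0.011753^2 + 0.008986^2) = 26.491

26.491


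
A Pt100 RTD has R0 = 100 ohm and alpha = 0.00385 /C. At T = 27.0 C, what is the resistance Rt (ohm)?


The RTD equation: Rt = R0 * (1 + alpha * T).
Rt = 100 * (1 + 0.00385 * 27.0)
Rt = 100 * (1 + 0.10395)
Rt = 100 * 1.10395
Rt = 110.395 ohm

110.395 ohm


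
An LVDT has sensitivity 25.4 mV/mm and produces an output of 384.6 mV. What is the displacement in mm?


Displacement = Vout / sensitivity.
d = 384.6 / 25.4
d = 15.142 mm

15.142 mm


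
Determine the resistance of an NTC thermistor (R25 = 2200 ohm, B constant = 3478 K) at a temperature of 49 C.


NTC thermistor equation: Rt = R25 * exp(B * (1/T - 1/T25)).
T in Kelvin: 322.15 K, T25 = 298.15 K
1/T - 1/T25 = 1/322.15 - 1/298.15 = -0.00024987
B * (1/T - 1/T25) = 3478 * -0.00024987 = -0.8691
Rt = 2200 * exp(-0.8691) = 922.6 ohm

922.6 ohm


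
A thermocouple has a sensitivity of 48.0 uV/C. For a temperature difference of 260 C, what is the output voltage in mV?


The thermocouple output V = sensitivity * dT.
V = 48.0 uV/C * 260 C
V = 12480.0 uV
V = 12.48 mV

12.48 mV


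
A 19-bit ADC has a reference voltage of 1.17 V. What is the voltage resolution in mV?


The resolution (LSB) of an ADC is Vref / 2^n.
LSB = 1.17 / 2^19
LSB = 1.17 / 524288
LSB = 2.23e-06 V = 0.0022316 mV

0.0022316 mV


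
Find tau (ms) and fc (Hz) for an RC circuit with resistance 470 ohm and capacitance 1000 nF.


Time constant: tau = R * C.
tau = 470 * 1.00e-06 = 0.00047 s
tau = 0.47 ms
Cutoff frequency: fc = 1 / (2*pi*R*C).
fc = 1 / (2*pi*0.00047) = 338.63 Hz

tau = 0.47 ms, fc = 338.63 Hz


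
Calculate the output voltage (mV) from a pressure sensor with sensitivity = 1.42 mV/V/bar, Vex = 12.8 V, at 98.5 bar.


Output = sensitivity * Vex * P.
Vout = 1.42 * 12.8 * 98.5
Vout = 18.176 * 98.5
Vout = 1790.34 mV

1790.34 mV


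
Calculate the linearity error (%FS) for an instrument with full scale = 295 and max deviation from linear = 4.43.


Linearity error = (max deviation / full scale) * 100%.
Linearity = (4.43 / 295) * 100
Linearity = 1.502 %FS

1.502 %FS


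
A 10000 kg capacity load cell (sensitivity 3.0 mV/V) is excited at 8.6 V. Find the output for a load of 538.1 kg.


Vout = rated_output * Vex * (load / capacity).
Vout = 3.0 * 8.6 * (538.1 / 10000)
Vout = 3.0 * 8.6 * 0.05381
Vout = 1.388 mV

1.388 mV


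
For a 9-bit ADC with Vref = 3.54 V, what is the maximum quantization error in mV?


The maximum quantization error is +/- LSB/2.
LSB = Vref / 2^n = 3.54 / 512 = 0.00691406 V
Max error = LSB / 2 = 0.00691406 / 2 = 0.00345703 V
Max error = 3.457 mV

3.457 mV


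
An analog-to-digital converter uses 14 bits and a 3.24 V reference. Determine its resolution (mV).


The resolution (LSB) of an ADC is Vref / 2^n.
LSB = 3.24 / 2^14
LSB = 3.24 / 16384
LSB = 0.00019775 V = 0.19775391 mV

0.19775391 mV


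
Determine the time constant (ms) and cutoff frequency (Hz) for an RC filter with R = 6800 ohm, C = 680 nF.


Time constant: tau = R * C.
tau = 6800 * 6.80e-07 = 0.004624 s
tau = 4.624 ms
Cutoff frequency: fc = 1 / (2*pi*R*C).
fc = 1 / (2*pi*0.004624) = 34.42 Hz

tau = 4.624 ms, fc = 34.42 Hz


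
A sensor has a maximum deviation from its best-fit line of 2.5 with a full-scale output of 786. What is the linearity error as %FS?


Linearity error = (max deviation / full scale) * 100%.
Linearity = (2.5 / 786) * 100
Linearity = 0.318 %FS

0.318 %FS


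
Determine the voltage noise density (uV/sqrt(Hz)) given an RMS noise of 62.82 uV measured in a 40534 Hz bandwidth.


Noise spectral density = Vrms / sqrt(BW).
NSD = 62.82 / sqrt(40534)
NSD = 62.82 / 201.3306
NSD = 0.312 uV/sqrt(Hz)

0.312 uV/sqrt(Hz)


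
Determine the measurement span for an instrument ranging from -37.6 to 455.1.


Span = upper range - lower range.
Span = 455.1 - (-37.6)
Span = 492.7

492.7


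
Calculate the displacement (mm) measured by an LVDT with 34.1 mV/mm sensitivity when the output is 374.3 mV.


Displacement = Vout / sensitivity.
d = 374.3 / 34.1
d = 10.977 mm

10.977 mm


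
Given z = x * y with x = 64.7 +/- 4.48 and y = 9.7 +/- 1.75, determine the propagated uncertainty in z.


For a product z = x*y, the relative uncertainty is:
uz/z = sqrt((ux/x)^2 + (uy/y)^2)
Relative uncertainties: ux/x = 4.48/64.7 = 0.069243
uy/y = 1.75/9.7 = 0.180412
z = 64.7 * 9.7 = 627.6
uz = 627.6 * sqrt(0.069243^2 + 0.180412^2) = 121.278

121.278


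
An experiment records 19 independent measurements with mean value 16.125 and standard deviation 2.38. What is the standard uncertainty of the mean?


The standard uncertainty for Type A evaluation is u = s / sqrt(n).
u = 2.38 / sqrt(19)
u = 2.38 / 4.3589
u = 0.546

0.546


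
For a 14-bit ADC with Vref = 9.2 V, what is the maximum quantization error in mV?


The maximum quantization error is +/- LSB/2.
LSB = Vref / 2^n = 9.2 / 16384 = 0.00056152 V
Max error = LSB / 2 = 0.00056152 / 2 = 0.00028076 V
Max error = 0.2808 mV

0.2808 mV


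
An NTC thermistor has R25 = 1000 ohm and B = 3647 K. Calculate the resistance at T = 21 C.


NTC thermistor equation: Rt = R25 * exp(B * (1/T - 1/T25)).
T in Kelvin: 294.15 K, T25 = 298.15 K
1/T - 1/T25 = 1/294.15 - 1/298.15 = 4.561e-05
B * (1/T - 1/T25) = 3647 * 4.561e-05 = 0.1663
Rt = 1000 * exp(0.1663) = 1181.0 ohm

1181.0 ohm


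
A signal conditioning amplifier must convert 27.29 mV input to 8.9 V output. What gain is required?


Gain = Vout / Vin (converting to same units).
G = 8.9 V / 27.29 mV
G = 8900.0 mV / 27.29 mV
G = 326.13

326.13


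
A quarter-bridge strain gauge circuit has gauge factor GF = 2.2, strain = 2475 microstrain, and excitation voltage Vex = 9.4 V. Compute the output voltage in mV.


Quarter bridge output: Vout = (GF * epsilon * Vex) / 4.
Vout = (2.2 * 2475e-6 * 9.4) / 4
Vout = 0.051183 / 4 V
Vout = 0.01279575 V = 12.7958 mV

12.7958 mV


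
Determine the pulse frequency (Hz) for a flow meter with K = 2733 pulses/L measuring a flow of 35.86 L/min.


Frequency = K * Q / 60 (converting L/min to L/s).
f = 2733 * 35.86 / 60
f = 98005.38 / 60
f = 1633.42 Hz

1633.42 Hz


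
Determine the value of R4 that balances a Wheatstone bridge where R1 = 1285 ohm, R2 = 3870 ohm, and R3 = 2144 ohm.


At balance: R1*R4 = R2*R3, so R4 = R2*R3/R1.
R4 = 3870 * 2144 / 1285
R4 = 8297280 / 1285
R4 = 6457.03 ohm

6457.03 ohm


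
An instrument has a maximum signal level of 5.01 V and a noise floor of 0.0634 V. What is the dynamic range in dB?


Dynamic range = 20 * log10(Vmax / Vnoise).
DR = 20 * log10(5.01 / 0.0634)
DR = 20 * log10(79.02)
DR = 37.95 dB

37.95 dB


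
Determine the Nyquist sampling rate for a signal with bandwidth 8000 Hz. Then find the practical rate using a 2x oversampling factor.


By Nyquist theorem, fs_min = 2 * fmax.
fs_min = 2 * 8000 = 16000 Hz
Practical rate = 2 * fs_min = 2 * 16000 = 32000 Hz

fs_min = 16000 Hz, fs_practical = 32000 Hz


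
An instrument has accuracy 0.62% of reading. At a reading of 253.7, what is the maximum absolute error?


Absolute error = (accuracy% / 100) * reading.
Error = (0.62 / 100) * 253.7
Error = 0.0062 * 253.7
Error = 1.5729

1.5729


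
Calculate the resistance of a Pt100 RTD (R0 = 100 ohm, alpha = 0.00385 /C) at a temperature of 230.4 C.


The RTD equation: Rt = R0 * (1 + alpha * T).
Rt = 100 * (1 + 0.00385 * 230.4)
Rt = 100 * (1 + 0.88704)
Rt = 100 * 1.88704
Rt = 188.704 ohm

188.704 ohm


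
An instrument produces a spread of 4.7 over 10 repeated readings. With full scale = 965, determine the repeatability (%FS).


Repeatability = (spread / full scale) * 100%.
R = (4.7 / 965) * 100
R = 0.487 %FS

0.487 %FS


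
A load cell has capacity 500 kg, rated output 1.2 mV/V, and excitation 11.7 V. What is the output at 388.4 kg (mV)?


Vout = rated_output * Vex * (load / capacity).
Vout = 1.2 * 11.7 * (388.4 / 500)
Vout = 1.2 * 11.7 * 0.7768
Vout = 10.906 mV

10.906 mV


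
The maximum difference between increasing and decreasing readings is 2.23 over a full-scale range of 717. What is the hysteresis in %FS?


Hysteresis = (max difference / full scale) * 100%.
H = (2.23 / 717) * 100
H = 0.311 %FS

0.311 %FS


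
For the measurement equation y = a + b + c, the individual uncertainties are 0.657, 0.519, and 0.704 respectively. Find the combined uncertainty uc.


For a sum of independent quantities, uc = sqrt(u1^2 + u2^2 + u3^2).
uc = sqrt(0.657^2 + 0.519^2 + 0.704^2)
uc = sqrt(0.431649 + 0.269361 + 0.495616)
uc = 1.0939

1.0939


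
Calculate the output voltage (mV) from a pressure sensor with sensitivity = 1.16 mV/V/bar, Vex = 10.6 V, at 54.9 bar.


Output = sensitivity * Vex * P.
Vout = 1.16 * 10.6 * 54.9
Vout = 12.296 * 54.9
Vout = 675.05 mV

675.05 mV


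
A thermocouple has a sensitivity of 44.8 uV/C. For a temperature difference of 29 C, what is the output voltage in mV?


The thermocouple output V = sensitivity * dT.
V = 44.8 uV/C * 29 C
V = 1299.2 uV
V = 1.299 mV

1.299 mV


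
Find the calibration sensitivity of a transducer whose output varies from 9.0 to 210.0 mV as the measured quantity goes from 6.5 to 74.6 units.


Sensitivity = (y2 - y1) / (x2 - x1).
S = (210.0 - 9.0) / (74.6 - 6.5)
S = 201.0 / 68.1
S = 2.9515 mV/unit

2.9515 mV/unit


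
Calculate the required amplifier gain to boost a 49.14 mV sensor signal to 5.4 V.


Gain = Vout / Vin (converting to same units).
G = 5.4 V / 49.14 mV
G = 5400.0 mV / 49.14 mV
G = 109.89

109.89


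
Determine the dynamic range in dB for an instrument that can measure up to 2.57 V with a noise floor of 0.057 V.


Dynamic range = 20 * log10(Vmax / Vnoise).
DR = 20 * log10(2.57 / 0.057)
DR = 20 * log10(45.09)
DR = 33.08 dB

33.08 dB


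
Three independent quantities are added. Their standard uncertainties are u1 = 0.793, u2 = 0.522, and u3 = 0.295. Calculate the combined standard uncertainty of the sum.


For a sum of independent quantities, uc = sqrt(u1^2 + u2^2 + u3^2).
uc = sqrt(0.793^2 + 0.522^2 + 0.295^2)
uc = sqrt(0.628849 + 0.272484 + 0.087025)
uc = 0.9942

0.9942


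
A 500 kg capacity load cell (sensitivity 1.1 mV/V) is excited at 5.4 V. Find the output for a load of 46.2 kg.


Vout = rated_output * Vex * (load / capacity).
Vout = 1.1 * 5.4 * (46.2 / 500)
Vout = 1.1 * 5.4 * 0.0924
Vout = 0.549 mV

0.549 mV


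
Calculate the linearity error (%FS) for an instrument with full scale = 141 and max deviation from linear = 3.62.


Linearity error = (max deviation / full scale) * 100%.
Linearity = (3.62 / 141) * 100
Linearity = 2.567 %FS

2.567 %FS


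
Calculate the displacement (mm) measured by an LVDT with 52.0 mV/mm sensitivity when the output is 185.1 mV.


Displacement = Vout / sensitivity.
d = 185.1 / 52.0
d = 3.56 mm

3.56 mm


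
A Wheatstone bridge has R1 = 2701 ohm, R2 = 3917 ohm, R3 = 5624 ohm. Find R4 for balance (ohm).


At balance: R1*R4 = R2*R3, so R4 = R2*R3/R1.
R4 = 3917 * 5624 / 2701
R4 = 22029208 / 2701
R4 = 8155.95 ohm

8155.95 ohm


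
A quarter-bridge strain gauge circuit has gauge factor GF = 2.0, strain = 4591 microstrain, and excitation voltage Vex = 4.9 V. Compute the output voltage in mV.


Quarter bridge output: Vout = (GF * epsilon * Vex) / 4.
Vout = (2.0 * 4591e-6 * 4.9) / 4
Vout = 0.0449918 / 4 V
Vout = 0.01124795 V = 11.2479 mV

11.2479 mV


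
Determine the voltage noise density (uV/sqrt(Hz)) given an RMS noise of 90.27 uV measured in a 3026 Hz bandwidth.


Noise spectral density = Vrms / sqrt(BW).
NSD = 90.27 / sqrt(3026)
NSD = 90.27 / 55.0091
NSD = 1.641 uV/sqrt(Hz)

1.641 uV/sqrt(Hz)


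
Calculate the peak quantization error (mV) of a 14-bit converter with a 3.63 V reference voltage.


The maximum quantization error is +/- LSB/2.
LSB = Vref / 2^n = 3.63 / 16384 = 0.00022156 V
Max error = LSB / 2 = 0.00022156 / 2 = 0.00011078 V
Max error = 0.1108 mV

0.1108 mV


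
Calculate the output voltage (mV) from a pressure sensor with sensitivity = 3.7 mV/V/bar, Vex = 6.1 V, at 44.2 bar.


Output = sensitivity * Vex * P.
Vout = 3.7 * 6.1 * 44.2
Vout = 22.57 * 44.2
Vout = 997.59 mV

997.59 mV


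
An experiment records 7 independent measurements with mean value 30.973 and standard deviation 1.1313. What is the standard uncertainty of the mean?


The standard uncertainty for Type A evaluation is u = s / sqrt(n).
u = 1.1313 / sqrt(7)
u = 1.1313 / 2.6458
u = 0.4276

0.4276


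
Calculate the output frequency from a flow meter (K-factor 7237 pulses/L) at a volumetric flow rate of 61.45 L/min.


Frequency = K * Q / 60 (converting L/min to L/s).
f = 7237 * 61.45 / 60
f = 444713.65 / 60
f = 7411.89 Hz

7411.89 Hz


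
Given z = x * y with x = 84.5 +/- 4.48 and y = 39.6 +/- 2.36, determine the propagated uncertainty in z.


For a product z = x*y, the relative uncertainty is:
uz/z = sqrt((ux/x)^2 + (uy/y)^2)
Relative uncertainties: ux/x = 4.48/84.5 = 0.053018
uy/y = 2.36/39.6 = 0.059596
z = 84.5 * 39.6 = 3346.2
uz = 3346.2 * sqrt(0.053018^2 + 0.059596^2) = 266.912

266.912


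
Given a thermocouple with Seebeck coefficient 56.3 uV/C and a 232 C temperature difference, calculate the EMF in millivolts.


The thermocouple output V = sensitivity * dT.
V = 56.3 uV/C * 232 C
V = 13061.6 uV
V = 13.062 mV

13.062 mV


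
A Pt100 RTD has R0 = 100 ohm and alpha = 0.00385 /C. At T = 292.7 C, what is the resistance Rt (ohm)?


The RTD equation: Rt = R0 * (1 + alpha * T).
Rt = 100 * (1 + 0.00385 * 292.7)
Rt = 100 * (1 + 1.126895)
Rt = 100 * 2.126895
Rt = 212.69 ohm

212.69 ohm


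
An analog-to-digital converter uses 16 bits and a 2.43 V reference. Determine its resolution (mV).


The resolution (LSB) of an ADC is Vref / 2^n.
LSB = 2.43 / 2^16
LSB = 2.43 / 65536
LSB = 3.708e-05 V = 0.03707886 mV

0.03707886 mV


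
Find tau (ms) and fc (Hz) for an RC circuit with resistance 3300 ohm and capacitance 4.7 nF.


Time constant: tau = R * C.
tau = 3300 * 4.70e-09 = 1.551e-05 s
tau = 0.0155 ms
Cutoff frequency: fc = 1 / (2*pi*R*C).
fc = 1 / (2*pi*1.551e-05) = 10261.44 Hz

tau = 0.0155 ms, fc = 10261.44 Hz


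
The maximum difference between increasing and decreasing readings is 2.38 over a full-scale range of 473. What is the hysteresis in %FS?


Hysteresis = (max difference / full scale) * 100%.
H = (2.38 / 473) * 100
H = 0.503 %FS

0.503 %FS


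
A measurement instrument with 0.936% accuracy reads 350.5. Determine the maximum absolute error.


Absolute error = (accuracy% / 100) * reading.
Error = (0.936 / 100) * 350.5
Error = 0.00936 * 350.5
Error = 3.2807

3.2807


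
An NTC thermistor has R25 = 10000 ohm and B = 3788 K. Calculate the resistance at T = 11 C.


NTC thermistor equation: Rt = R25 * exp(B * (1/T - 1/T25)).
T in Kelvin: 284.15 K, T25 = 298.15 K
1/T - 1/T25 = 1/284.15 - 1/298.15 = 0.00016525
B * (1/T - 1/T25) = 3788 * 0.00016525 = 0.626
Rt = 10000 * exp(0.626) = 18700.6 ohm

18700.6 ohm


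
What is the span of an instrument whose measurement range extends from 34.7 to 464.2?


Span = upper range - lower range.
Span = 464.2 - (34.7)
Span = 429.5

429.5


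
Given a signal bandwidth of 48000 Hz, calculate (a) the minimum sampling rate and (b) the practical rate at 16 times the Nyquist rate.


By Nyquist theorem, fs_min = 2 * fmax.
fs_min = 2 * 48000 = 96000 Hz
Practical rate = 16 * fs_min = 16 * 96000 = 1536000 Hz

fs_min = 96000 Hz, fs_practical = 1536000 Hz


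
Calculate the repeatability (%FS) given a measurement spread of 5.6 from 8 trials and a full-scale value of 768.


Repeatability = (spread / full scale) * 100%.
R = (5.6 / 768) * 100
R = 0.729 %FS

0.729 %FS


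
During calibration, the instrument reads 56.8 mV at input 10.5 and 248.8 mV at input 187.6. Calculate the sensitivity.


Sensitivity = (y2 - y1) / (x2 - x1).
S = (248.8 - 56.8) / (187.6 - 10.5)
S = 192.0 / 177.1
S = 1.0841 mV/unit

1.0841 mV/unit


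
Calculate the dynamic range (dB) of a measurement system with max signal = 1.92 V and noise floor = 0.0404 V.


Dynamic range = 20 * log10(Vmax / Vnoise).
DR = 20 * log10(1.92 / 0.0404)
DR = 20 * log10(47.52)
DR = 33.54 dB

33.54 dB


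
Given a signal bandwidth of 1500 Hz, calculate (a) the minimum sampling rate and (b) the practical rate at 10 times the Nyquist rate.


By Nyquist theorem, fs_min = 2 * fmax.
fs_min = 2 * 1500 = 3000 Hz
Practical rate = 10 * fs_min = 10 * 3000 = 30000 Hz

fs_min = 3000 Hz, fs_practical = 30000 Hz


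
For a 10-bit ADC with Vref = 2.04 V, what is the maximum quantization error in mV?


The maximum quantization error is +/- LSB/2.
LSB = Vref / 2^n = 2.04 / 1024 = 0.00199219 V
Max error = LSB / 2 = 0.00199219 / 2 = 0.00099609 V
Max error = 0.9961 mV

0.9961 mV


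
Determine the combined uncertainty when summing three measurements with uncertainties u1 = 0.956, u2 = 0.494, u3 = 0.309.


For a sum of independent quantities, uc = sqrt(u1^2 + u2^2 + u3^2).
uc = sqrt(0.956^2 + 0.494^2 + 0.309^2)
uc = sqrt(0.913936 + 0.244036 + 0.095481)
uc = 1.1196

1.1196


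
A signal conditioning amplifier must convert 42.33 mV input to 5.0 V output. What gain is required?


Gain = Vout / Vin (converting to same units).
G = 5.0 V / 42.33 mV
G = 5000.0 mV / 42.33 mV
G = 118.12

118.12


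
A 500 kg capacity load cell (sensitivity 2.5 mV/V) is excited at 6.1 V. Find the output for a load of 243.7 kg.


Vout = rated_output * Vex * (load / capacity).
Vout = 2.5 * 6.1 * (243.7 / 500)
Vout = 2.5 * 6.1 * 0.4874
Vout = 7.433 mV

7.433 mV


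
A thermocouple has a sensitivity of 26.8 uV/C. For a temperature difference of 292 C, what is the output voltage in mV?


The thermocouple output V = sensitivity * dT.
V = 26.8 uV/C * 292 C
V = 7825.6 uV
V = 7.826 mV

7.826 mV


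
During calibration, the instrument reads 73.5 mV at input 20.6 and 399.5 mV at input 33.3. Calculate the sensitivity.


Sensitivity = (y2 - y1) / (x2 - x1).
S = (399.5 - 73.5) / (33.3 - 20.6)
S = 326.0 / 12.7
S = 25.6693 mV/unit

25.6693 mV/unit


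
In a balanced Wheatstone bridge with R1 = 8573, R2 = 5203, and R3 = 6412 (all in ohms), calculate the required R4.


At balance: R1*R4 = R2*R3, so R4 = R2*R3/R1.
R4 = 5203 * 6412 / 8573
R4 = 33361636 / 8573
R4 = 3891.48 ohm

3891.48 ohm


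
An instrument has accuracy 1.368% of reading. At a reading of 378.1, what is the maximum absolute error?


Absolute error = (accuracy% / 100) * reading.
Error = (1.368 / 100) * 378.1
Error = 0.01368 * 378.1
Error = 5.1724

5.1724


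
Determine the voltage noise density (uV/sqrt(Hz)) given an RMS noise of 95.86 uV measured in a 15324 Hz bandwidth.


Noise spectral density = Vrms / sqrt(BW).
NSD = 95.86 / sqrt(15324)
NSD = 95.86 / 123.7901
NSD = 0.7744 uV/sqrt(Hz)

0.7744 uV/sqrt(Hz)


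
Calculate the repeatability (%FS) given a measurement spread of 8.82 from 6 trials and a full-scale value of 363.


Repeatability = (spread / full scale) * 100%.
R = (8.82 / 363) * 100
R = 2.43 %FS

2.43 %FS


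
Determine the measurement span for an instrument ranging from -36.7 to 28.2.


Span = upper range - lower range.
Span = 28.2 - (-36.7)
Span = 64.9

64.9


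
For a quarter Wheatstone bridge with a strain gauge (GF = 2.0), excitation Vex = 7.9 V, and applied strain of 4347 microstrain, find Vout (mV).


Quarter bridge output: Vout = (GF * epsilon * Vex) / 4.
Vout = (2.0 * 4347e-6 * 7.9) / 4
Vout = 0.0686826 / 4 V
Vout = 0.01717065 V = 17.1707 mV

17.1707 mV


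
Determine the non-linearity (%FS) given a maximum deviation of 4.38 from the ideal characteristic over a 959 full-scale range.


Linearity error = (max deviation / full scale) * 100%.
Linearity = (4.38 / 959) * 100
Linearity = 0.457 %FS

0.457 %FS


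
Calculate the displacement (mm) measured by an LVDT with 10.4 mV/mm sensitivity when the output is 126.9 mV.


Displacement = Vout / sensitivity.
d = 126.9 / 10.4
d = 12.202 mm

12.202 mm


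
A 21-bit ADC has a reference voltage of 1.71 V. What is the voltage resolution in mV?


The resolution (LSB) of an ADC is Vref / 2^n.
LSB = 1.71 / 2^21
LSB = 1.71 / 2097152
LSB = 8.2e-07 V = 0.00081539 mV

0.00081539 mV


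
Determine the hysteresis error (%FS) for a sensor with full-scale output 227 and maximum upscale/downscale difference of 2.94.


Hysteresis = (max difference / full scale) * 100%.
H = (2.94 / 227) * 100
H = 1.295 %FS

1.295 %FS


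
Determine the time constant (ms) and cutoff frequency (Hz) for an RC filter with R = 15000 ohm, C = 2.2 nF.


Time constant: tau = R * C.
tau = 15000 * 2.20e-09 = 3.3e-05 s
tau = 0.033 ms
Cutoff frequency: fc = 1 / (2*pi*R*C).
fc = 1 / (2*pi*3.3e-05) = 4822.88 Hz

tau = 0.033 ms, fc = 4822.88 Hz


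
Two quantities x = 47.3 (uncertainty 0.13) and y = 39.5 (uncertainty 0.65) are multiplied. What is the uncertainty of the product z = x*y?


For a product z = x*y, the relative uncertainty is:
uz/z = sqrt((ux/x)^2 + (uy/y)^2)
Relative uncertainties: ux/x = 0.13/47.3 = 0.002748
uy/y = 0.65/39.5 = 0.016456
z = 47.3 * 39.5 = 1868.3
uz = 1868.3 * sqrt(0.002748^2 + 0.016456^2) = 31.171

31.171


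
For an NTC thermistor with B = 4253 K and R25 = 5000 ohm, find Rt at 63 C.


NTC thermistor equation: Rt = R25 * exp(B * (1/T - 1/T25)).
T in Kelvin: 336.15 K, T25 = 298.15 K
1/T - 1/T25 = 1/336.15 - 1/298.15 = -0.00037915
B * (1/T - 1/T25) = 4253 * -0.00037915 = -1.6125
Rt = 5000 * exp(-1.6125) = 996.9 ohm

996.9 ohm


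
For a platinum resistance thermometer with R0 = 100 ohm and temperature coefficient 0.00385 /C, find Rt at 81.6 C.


The RTD equation: Rt = R0 * (1 + alpha * T).
Rt = 100 * (1 + 0.00385 * 81.6)
Rt = 100 * (1 + 0.31416)
Rt = 100 * 1.31416
Rt = 131.416 ohm

131.416 ohm


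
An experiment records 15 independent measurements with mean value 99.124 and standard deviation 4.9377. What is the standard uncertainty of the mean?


The standard uncertainty for Type A evaluation is u = s / sqrt(n).
u = 4.9377 / sqrt(15)
u = 4.9377 / 3.873
u = 1.2749

1.2749


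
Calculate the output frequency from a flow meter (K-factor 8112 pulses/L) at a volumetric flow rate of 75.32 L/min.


Frequency = K * Q / 60 (converting L/min to L/s).
f = 8112 * 75.32 / 60
f = 610995.84 / 60
f = 10183.26 Hz

10183.26 Hz


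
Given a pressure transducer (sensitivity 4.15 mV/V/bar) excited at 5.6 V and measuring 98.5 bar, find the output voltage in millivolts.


Output = sensitivity * Vex * P.
Vout = 4.15 * 5.6 * 98.5
Vout = 23.24 * 98.5
Vout = 2289.14 mV

2289.14 mV


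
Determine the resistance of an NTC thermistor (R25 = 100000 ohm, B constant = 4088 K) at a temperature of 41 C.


NTC thermistor equation: Rt = R25 * exp(B * (1/T - 1/T25)).
T in Kelvin: 314.15 K, T25 = 298.15 K
1/T - 1/T25 = 1/314.15 - 1/298.15 = -0.00017082
B * (1/T - 1/T25) = 4088 * -0.00017082 = -0.6983
Rt = 100000 * exp(-0.6983) = 49741.7 ohm

49741.7 ohm


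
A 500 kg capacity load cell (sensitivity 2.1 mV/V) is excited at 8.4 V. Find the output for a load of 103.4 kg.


Vout = rated_output * Vex * (load / capacity).
Vout = 2.1 * 8.4 * (103.4 / 500)
Vout = 2.1 * 8.4 * 0.2068
Vout = 3.648 mV

3.648 mV


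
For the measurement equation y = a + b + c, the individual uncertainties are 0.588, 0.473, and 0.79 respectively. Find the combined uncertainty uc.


For a sum of independent quantities, uc = sqrt(u1^2 + u2^2 + u3^2).
uc = sqrt(0.588^2 + 0.473^2 + 0.79^2)
uc = sqrt(0.345744 + 0.223729 + 0.6241)
uc = 1.0925

1.0925
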